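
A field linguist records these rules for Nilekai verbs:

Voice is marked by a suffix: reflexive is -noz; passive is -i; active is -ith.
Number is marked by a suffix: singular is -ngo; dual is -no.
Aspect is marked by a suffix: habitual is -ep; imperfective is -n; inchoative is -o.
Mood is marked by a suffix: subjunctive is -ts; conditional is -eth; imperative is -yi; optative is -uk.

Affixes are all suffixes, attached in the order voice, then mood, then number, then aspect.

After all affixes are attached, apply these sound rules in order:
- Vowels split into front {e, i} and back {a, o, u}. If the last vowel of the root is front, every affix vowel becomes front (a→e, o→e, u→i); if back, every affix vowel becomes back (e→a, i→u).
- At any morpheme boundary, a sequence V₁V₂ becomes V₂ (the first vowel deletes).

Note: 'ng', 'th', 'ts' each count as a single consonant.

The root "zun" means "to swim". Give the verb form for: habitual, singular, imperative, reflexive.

zunnozyungap

Attach voice reflexive -noz → zunnoz.
Attach mood imperative -yi → zunnozyi.
Attach number singular -ngo → zunnozyingo.
Attach aspect habitual -ep → zunnozyingoep.
Apply vowel harmony: zunnozyingoep → zunnozyungoap.
Apply vowel deletion: zunnozyungoap → zunnozyungap.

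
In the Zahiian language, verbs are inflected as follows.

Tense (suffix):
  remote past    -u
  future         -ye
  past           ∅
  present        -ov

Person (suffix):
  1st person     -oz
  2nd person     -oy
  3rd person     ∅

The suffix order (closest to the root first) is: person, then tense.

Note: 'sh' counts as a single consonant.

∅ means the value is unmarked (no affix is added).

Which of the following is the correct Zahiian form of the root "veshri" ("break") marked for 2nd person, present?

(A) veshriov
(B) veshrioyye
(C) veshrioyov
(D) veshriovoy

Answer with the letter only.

C

Attach person 2nd person -oy → veshrioy.
Attach tense present -ov → veshrioyov.
So the correct form is veshrioyov, option (C).
(A) veshriov is wrong: it uses 3rd person instead of 2nd person for person.
(B) veshrioyye is wrong: it uses future instead of present for tense.
(D) veshriovoy is wrong: it has the affixes in the wrong order.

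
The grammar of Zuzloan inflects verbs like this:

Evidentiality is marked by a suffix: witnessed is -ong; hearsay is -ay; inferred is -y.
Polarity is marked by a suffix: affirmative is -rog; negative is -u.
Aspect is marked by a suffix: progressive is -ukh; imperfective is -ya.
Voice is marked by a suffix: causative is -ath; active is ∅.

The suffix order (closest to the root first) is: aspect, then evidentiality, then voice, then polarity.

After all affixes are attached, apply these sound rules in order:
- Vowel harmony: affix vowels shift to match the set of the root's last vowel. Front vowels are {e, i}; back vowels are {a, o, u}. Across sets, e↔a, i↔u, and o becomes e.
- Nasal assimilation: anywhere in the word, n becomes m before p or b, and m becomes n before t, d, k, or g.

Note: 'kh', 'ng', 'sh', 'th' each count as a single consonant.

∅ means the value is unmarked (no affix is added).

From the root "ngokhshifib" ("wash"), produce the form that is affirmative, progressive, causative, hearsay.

Attach aspect progressive -ukh → ngokhshifibukh.
Attach evidentiality hearsay -ay → ngokhshifibukhay.
Attach voice causative -ath → ngokhshifibukhayath.
Attach polarity affirmative -rog → ngokhshifibukhayathrog.
Apply vowel harmony: ngokhshifibukhayathrog → ngokhshifibikheyethreg.
Nasal assimilation: no change.

ngokhshifibikheyethreg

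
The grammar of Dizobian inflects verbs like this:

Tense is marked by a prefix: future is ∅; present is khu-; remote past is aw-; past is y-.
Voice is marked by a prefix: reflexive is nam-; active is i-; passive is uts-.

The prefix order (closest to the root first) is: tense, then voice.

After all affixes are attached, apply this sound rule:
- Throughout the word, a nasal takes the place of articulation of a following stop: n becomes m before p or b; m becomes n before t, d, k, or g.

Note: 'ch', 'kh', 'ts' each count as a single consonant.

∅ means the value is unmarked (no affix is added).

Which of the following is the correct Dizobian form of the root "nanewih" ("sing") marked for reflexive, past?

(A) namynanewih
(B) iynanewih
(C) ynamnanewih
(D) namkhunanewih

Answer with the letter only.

A

Attach tense past y- → ynanewih.
Attach voice reflexive nam- → namynanewih.
Nasal assimilation: no change.
So the correct form is namynanewih, option (A).
(C) ynamnanewih is wrong: it has the affixes in the wrong order.
(D) namkhunanewih is wrong: it uses present instead of past for tense.
(B) iynanewih is wrong: it uses active instead of reflexive for voice.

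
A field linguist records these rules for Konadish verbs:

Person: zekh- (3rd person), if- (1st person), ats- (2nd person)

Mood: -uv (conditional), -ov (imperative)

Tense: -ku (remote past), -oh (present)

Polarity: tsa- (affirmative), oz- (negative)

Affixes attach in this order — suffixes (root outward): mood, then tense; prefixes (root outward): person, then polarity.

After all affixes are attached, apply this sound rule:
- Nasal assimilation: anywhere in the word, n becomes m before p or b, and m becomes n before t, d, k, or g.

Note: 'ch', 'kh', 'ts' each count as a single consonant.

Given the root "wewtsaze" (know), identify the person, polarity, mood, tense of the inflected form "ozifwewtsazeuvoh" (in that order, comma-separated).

Segment: oz-if-wewtsaze-uv-oh.
person: if- → 1st person.
polarity: oz- → negative.
mood: -uv → conditional.
tense: -oh → present.

1st person, negative, conditional, present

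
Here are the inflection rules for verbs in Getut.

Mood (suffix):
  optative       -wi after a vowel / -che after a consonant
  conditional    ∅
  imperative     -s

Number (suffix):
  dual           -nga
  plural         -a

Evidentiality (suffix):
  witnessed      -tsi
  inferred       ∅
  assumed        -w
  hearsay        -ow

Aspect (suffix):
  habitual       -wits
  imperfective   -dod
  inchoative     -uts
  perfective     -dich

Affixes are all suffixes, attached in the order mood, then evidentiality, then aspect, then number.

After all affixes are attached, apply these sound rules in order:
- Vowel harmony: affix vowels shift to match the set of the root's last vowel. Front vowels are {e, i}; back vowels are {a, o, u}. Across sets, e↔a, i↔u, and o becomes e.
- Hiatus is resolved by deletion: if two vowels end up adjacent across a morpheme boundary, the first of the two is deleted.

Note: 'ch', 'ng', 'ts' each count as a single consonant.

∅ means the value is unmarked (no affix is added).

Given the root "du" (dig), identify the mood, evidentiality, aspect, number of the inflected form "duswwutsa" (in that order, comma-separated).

Segment: du-s-w-wits-a.
mood: -s → imperative.
evidentiality: -w → assumed.
aspect: -wits → habitual.
number: -a → plural.

imperative, assumed, habitual, plural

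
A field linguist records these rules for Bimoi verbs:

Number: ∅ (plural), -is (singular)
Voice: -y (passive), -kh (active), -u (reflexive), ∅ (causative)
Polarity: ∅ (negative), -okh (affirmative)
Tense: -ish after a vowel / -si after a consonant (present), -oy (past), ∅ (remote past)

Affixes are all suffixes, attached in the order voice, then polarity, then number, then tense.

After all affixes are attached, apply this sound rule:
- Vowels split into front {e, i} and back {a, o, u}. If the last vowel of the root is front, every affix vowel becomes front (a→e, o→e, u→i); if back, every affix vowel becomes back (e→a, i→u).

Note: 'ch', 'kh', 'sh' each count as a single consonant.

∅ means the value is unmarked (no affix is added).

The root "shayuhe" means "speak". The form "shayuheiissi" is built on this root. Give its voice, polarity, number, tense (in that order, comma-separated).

reflexive, negative, singular, present

Segment: shayuhe-u-is-si.
voice: -u → reflexive.
polarity: ∅ → negative.
number: -is → singular.
tense: -ish/si → present.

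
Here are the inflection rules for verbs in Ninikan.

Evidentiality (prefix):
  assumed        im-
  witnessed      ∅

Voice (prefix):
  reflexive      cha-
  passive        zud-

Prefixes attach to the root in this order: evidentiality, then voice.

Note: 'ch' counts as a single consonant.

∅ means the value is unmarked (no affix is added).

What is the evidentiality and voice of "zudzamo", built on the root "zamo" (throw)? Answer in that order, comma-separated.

witnessed, passive

Segment: zud-zamo.
evidentiality: ∅ → witnessed.
voice: zud- → passive.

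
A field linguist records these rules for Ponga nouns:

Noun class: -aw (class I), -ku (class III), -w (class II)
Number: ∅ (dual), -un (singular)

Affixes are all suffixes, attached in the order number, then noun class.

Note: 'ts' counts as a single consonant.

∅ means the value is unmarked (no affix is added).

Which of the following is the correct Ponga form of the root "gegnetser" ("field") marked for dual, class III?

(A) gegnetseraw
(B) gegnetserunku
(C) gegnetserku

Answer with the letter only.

C

number = dual: zero marking, form stays gegnetser.
Attach noun class class III -ku → gegnetserku.
So the correct form is gegnetserku, option (C).
(A) gegnetseraw is wrong: it uses class I instead of class III for noun class.
(B) gegnetserunku is wrong: it uses singular instead of dual for number.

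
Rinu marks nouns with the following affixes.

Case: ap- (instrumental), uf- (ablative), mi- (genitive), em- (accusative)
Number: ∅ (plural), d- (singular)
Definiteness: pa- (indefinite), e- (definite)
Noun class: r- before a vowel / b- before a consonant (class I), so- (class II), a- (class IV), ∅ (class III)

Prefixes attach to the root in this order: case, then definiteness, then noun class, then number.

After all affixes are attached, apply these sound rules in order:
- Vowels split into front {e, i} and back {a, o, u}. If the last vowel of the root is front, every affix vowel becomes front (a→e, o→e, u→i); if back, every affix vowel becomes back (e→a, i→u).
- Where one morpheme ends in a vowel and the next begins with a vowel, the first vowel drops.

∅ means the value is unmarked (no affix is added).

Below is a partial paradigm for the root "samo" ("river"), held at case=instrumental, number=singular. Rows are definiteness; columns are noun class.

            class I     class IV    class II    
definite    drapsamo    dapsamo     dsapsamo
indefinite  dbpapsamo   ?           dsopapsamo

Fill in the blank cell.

dapapsamo

Attach case instrumental ap- → apsamo.
Attach definiteness indefinite pa- → paapsamo.
Attach noun class class IV a- → apaapsamo.
Attach number singular d- → dapaapsamo.
Vowel harmony: no change.
Apply vowel deletion: dapaapsamo → dapapsamo.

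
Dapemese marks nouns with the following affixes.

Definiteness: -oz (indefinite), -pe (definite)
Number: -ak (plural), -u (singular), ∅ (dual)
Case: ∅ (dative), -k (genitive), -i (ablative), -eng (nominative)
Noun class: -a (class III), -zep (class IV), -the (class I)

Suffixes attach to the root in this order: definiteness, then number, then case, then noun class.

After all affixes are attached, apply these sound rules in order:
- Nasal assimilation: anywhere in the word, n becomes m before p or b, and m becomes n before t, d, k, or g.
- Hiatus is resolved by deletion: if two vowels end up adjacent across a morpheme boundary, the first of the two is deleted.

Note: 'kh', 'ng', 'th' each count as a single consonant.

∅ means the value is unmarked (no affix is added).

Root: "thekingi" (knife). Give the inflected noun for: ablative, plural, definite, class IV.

Attach definiteness definite -pe → thekingipe.
Attach number plural -ak → thekingipeak.
Attach case ablative -i → thekingipeaki.
Attach noun class class IV -zep → thekingipeakizep.
Nasal assimilation: no change.
Apply vowel deletion: thekingipeakizep → thekingipakizep.

thekingipakizep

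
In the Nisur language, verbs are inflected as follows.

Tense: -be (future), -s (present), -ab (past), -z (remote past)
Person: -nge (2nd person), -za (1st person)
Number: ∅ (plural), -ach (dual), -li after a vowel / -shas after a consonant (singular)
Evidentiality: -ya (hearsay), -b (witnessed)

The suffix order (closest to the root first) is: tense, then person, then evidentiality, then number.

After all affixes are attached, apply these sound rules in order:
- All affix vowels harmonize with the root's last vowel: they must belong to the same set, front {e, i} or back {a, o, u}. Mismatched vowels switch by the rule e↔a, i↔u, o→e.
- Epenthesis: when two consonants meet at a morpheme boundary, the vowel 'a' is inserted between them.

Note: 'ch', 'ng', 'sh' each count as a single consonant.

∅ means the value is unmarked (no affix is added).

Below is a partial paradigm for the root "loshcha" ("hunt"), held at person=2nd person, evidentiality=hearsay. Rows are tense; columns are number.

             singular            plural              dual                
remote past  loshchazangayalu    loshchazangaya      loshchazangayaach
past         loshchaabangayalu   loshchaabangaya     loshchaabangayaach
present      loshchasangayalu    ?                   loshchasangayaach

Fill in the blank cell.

Attach tense present -s → loshchas.
Attach person 2nd person -nge → loshchasnge.
Attach evidentiality hearsay -ya → loshchasngeya.
number = plural: zero marking, form stays loshchasngeya.
Apply vowel harmony: loshchasngeya → loshchasngaya.
Apply epenthesis: loshchasngaya → loshchasangaya.

loshchasangaya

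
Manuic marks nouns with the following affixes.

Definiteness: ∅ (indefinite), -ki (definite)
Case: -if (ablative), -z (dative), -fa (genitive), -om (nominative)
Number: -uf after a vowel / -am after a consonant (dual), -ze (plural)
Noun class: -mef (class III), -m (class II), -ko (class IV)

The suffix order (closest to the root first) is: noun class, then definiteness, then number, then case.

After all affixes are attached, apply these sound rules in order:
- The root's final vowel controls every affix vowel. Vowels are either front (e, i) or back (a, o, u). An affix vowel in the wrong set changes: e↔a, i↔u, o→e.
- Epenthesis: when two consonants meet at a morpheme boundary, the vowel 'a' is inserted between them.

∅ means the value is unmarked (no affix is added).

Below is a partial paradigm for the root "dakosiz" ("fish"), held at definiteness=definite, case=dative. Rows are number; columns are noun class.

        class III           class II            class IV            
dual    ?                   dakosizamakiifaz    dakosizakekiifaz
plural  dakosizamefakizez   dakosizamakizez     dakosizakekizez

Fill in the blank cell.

dakosizamefakiifaz

Attach noun class class III -mef → dakosizmef.
Attach definiteness definite -ki → dakosizmefki.
Attach number dual -uf (after vowel 'i') → dakosizmefkiuf.
Attach case dative -z → dakosizmefkiufz.
Apply vowel harmony: dakosizmefkiufz → dakosizmefkiifz.
Apply epenthesis: dakosizmefkiifz → dakosizamefakiifaz.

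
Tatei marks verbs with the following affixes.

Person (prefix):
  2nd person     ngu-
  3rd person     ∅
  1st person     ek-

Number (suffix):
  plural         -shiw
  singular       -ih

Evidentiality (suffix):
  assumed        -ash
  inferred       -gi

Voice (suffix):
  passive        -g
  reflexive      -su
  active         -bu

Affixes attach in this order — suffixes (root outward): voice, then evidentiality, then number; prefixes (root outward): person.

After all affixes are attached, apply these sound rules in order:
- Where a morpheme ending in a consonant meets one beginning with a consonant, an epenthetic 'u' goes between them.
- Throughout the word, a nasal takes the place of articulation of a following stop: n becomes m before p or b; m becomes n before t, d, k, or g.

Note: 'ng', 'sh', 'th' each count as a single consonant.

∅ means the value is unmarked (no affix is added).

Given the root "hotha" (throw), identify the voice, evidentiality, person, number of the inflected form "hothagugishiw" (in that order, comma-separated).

passive, inferred, 3rd person, plural

Segment: hotha-g-gi-shiw.
voice: -g → passive.
evidentiality: -gi → inferred.
person: ∅ → 3rd person.
number: -shiw → plural.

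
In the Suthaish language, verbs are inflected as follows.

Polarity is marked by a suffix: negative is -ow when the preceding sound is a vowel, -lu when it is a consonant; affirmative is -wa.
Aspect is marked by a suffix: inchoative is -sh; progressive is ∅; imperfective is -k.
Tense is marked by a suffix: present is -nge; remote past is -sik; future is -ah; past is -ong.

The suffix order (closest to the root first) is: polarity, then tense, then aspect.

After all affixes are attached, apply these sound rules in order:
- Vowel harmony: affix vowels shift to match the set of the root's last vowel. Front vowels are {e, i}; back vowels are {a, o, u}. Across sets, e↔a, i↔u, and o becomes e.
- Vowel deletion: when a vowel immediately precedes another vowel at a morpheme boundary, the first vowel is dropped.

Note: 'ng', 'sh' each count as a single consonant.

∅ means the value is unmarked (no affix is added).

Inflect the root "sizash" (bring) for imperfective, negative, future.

sizashlahk

Attach polarity negative -lu (after consonant 'sh') → sizashlu.
Attach tense future -ah → sizashluah.
Attach aspect imperfective -k → sizashluahk.
Vowel harmony: no change.
Apply vowel deletion: sizashluahk → sizashlahk.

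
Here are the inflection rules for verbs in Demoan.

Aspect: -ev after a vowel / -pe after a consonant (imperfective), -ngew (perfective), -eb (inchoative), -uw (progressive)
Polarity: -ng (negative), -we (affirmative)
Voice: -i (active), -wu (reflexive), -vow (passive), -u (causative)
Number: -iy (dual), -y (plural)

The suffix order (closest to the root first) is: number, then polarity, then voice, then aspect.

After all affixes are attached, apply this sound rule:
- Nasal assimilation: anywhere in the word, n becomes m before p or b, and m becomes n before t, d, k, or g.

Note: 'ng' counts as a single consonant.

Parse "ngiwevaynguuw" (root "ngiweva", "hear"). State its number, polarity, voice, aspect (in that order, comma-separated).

Segment: ngiweva-y-ng-u-uw.
number: -y → plural.
polarity: -ng → negative.
voice: -u → causative.
aspect: -uw → progressive.

plural, negative, causative, progressive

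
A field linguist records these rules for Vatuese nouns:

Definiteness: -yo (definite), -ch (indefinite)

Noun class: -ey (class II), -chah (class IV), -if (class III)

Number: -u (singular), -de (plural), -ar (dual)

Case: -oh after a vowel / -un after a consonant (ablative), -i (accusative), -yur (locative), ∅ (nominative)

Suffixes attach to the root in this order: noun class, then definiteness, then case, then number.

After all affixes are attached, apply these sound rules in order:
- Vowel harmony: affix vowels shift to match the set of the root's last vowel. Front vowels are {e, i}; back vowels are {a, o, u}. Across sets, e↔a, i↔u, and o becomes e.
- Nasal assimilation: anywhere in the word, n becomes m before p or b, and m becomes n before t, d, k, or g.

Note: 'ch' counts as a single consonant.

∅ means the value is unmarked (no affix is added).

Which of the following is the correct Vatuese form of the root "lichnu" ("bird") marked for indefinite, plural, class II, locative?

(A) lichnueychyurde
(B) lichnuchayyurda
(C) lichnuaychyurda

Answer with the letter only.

C

Attach noun class class II -ey → lichnuey.
Attach definiteness indefinite -ch → lichnueych.
Attach case locative -yur → lichnueychyur.
Attach number plural -de → lichnueychyurde.
Apply vowel harmony: lichnueychyurde → lichnuaychyurda.
Nasal assimilation: no change.
So the correct form is lichnuaychyurda, option (C).
(B) lichnuchayyurda is wrong: it has the affixes in the wrong order.
(A) lichnueychyurde is wrong: it fails to apply the sound rule(s).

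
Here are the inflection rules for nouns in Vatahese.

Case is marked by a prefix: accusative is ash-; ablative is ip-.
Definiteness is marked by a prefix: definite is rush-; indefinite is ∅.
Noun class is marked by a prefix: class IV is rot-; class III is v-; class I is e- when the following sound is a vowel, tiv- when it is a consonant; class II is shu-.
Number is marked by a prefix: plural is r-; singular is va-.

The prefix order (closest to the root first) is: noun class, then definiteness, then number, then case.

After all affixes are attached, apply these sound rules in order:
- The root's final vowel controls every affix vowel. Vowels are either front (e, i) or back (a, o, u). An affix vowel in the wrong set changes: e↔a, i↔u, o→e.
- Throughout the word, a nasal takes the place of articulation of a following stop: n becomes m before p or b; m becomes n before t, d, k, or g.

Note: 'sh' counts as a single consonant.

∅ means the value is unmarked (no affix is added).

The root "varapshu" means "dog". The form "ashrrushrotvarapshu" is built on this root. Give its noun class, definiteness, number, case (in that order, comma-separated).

class IV, definite, plural, accusative

Segment: ash-r-rush-rot-varapshu.
noun class: rot- → class IV.
definiteness: rush- → definite.
number: r- → plural.
case: ash- → accusative.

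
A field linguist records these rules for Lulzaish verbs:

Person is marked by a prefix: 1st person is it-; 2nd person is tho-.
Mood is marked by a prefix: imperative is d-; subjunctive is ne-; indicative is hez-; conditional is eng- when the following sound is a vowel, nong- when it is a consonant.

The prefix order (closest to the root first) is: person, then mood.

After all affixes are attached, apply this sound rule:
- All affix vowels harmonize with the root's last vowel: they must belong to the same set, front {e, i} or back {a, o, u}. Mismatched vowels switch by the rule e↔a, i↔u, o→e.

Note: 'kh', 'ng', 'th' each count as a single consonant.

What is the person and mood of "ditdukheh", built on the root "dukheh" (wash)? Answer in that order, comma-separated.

Segment: d-it-dukheh.
person: it- → 1st person.
mood: d- → imperative.

1st person, imperative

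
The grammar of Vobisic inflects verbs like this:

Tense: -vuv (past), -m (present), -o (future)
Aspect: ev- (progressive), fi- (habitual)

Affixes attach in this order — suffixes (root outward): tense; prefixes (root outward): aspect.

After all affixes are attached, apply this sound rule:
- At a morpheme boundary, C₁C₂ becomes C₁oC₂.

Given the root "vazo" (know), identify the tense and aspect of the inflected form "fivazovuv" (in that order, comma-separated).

Segment: fi-vazo-vuv.
tense: -vuv → past.
aspect: fi- → habitual.

past, habitual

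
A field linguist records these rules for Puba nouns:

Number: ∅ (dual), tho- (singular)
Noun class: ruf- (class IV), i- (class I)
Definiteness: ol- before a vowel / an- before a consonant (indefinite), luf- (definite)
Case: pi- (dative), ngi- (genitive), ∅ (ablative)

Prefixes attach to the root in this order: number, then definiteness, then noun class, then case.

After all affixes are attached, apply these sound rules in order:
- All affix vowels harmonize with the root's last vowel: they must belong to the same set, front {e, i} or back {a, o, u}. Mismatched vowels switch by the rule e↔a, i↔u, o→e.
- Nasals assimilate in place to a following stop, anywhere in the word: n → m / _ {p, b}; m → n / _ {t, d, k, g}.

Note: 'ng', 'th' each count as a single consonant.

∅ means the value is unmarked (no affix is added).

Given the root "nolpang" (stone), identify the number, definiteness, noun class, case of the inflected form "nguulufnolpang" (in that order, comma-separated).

Segment: ngi-i-luf-nolpang.
number: ∅ → dual.
definiteness: luf- → definite.
noun class: i- → class I.
case: ngi- → genitive.

dual, definite, class I, genitive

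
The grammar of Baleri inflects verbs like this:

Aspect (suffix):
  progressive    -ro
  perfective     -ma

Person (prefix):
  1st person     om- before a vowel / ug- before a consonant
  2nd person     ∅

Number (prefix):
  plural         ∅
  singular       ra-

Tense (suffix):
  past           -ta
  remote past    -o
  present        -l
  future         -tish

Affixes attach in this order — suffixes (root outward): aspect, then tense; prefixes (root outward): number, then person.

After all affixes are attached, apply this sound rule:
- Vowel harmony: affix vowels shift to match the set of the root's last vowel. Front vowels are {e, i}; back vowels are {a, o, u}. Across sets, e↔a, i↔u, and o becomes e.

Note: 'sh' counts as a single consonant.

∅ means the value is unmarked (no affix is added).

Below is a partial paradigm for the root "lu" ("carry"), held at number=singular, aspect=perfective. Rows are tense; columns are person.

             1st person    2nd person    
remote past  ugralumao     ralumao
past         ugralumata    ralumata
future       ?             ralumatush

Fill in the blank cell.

Attach number singular ra- → ralu.
Attach aspect perfective -ma → raluma.
Attach person 1st person ug- (before consonant 'r') → ugraluma.
Attach tense future -tish → ugralumatish.
Apply vowel harmony: ugralumatish → ugralumatush.

ugralumatush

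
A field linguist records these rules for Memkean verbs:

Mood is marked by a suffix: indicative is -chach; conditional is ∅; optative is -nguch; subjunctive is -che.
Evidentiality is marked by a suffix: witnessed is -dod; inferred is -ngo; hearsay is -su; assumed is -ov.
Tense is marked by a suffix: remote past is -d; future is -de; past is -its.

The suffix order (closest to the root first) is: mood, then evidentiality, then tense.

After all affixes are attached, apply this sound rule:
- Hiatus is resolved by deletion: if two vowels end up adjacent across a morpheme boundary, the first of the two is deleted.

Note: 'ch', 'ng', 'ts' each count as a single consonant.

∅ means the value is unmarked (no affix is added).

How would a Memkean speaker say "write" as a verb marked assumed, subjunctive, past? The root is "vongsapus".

Attach mood subjunctive -che → vongsapusche.
Attach evidentiality assumed -ov → vongsapuscheov.
Attach tense past -its → vongsapuscheovits.
Apply vowel deletion: vongsapuscheovits → vongsapuschovits.

vongsapuschovits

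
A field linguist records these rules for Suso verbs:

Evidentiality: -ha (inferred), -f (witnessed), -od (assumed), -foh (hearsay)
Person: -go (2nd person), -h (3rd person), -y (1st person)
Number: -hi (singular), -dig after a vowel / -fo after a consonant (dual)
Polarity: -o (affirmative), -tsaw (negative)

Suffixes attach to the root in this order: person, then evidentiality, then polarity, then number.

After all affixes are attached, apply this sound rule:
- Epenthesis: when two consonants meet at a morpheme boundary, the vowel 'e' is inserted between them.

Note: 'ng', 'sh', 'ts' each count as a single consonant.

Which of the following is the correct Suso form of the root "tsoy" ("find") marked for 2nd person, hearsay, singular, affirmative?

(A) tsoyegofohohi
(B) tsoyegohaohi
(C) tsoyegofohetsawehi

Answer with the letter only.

A

Attach person 2nd person -go → tsoygo.
Attach evidentiality hearsay -foh → tsoygofoh.
Attach polarity affirmative -o → tsoygofoho.
Attach number singular -hi → tsoygofohohi.
Apply epenthesis: tsoygofohohi → tsoyegofohohi.
So the correct form is tsoyegofohohi, option (A).
(B) tsoyegohaohi is wrong: it uses inferred instead of hearsay for evidentiality.
(C) tsoyegofohetsawehi is wrong: it uses negative instead of affirmative for polarity.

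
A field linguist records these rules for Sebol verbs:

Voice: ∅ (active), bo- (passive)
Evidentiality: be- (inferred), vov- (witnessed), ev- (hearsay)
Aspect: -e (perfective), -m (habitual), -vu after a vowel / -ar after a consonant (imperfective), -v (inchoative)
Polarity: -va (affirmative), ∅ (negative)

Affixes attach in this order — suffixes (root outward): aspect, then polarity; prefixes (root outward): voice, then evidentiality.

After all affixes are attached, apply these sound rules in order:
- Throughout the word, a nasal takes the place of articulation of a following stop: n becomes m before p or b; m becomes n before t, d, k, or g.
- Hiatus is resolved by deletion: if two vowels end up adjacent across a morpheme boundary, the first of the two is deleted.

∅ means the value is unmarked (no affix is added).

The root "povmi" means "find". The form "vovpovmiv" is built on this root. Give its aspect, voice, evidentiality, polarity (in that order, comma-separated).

inchoative, active, witnessed, negative

Segment: vov-povmi-v.
aspect: -v → inchoative.
voice: ∅ → active.
evidentiality: vov- → witnessed.
polarity: ∅ → negative.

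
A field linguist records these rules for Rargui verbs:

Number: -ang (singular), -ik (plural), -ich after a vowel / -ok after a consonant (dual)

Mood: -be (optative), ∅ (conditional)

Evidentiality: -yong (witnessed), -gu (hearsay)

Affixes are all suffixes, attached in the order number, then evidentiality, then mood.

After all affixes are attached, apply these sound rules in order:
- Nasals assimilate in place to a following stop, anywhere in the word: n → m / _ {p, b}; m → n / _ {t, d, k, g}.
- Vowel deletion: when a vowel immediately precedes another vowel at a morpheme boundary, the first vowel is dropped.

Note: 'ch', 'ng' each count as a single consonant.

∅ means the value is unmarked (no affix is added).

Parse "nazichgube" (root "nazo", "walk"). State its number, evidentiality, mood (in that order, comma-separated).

Segment: nazo-ich-gu-be.
number: -ich/ok → dual.
evidentiality: -gu → hearsay.
mood: -be → optative.

dual, hearsay, optative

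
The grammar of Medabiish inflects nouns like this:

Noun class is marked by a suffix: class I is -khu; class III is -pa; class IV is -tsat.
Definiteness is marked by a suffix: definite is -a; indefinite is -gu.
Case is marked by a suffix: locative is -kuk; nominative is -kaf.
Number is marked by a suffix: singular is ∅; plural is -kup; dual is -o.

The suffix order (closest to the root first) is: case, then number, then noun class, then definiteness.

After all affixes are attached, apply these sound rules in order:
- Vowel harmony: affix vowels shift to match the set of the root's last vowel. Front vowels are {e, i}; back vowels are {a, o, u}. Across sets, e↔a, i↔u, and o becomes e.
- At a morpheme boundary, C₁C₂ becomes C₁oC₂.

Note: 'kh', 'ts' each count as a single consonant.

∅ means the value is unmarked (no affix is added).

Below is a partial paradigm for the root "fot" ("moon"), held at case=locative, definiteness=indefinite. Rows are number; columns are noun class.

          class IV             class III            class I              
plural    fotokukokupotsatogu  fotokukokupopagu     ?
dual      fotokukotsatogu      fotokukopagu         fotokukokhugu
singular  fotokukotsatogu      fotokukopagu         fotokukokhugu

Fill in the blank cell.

fotokukokupokhugu

Attach case locative -kuk → fotkuk.
Attach number plural -kup → fotkukkup.
Attach noun class class I -khu → fotkukkupkhu.
Attach definiteness indefinite -gu → fotkukkupkhugu.
Vowel harmony: no change.
Apply epenthesis: fotkukkupkhugu → fotokukokupokhugu.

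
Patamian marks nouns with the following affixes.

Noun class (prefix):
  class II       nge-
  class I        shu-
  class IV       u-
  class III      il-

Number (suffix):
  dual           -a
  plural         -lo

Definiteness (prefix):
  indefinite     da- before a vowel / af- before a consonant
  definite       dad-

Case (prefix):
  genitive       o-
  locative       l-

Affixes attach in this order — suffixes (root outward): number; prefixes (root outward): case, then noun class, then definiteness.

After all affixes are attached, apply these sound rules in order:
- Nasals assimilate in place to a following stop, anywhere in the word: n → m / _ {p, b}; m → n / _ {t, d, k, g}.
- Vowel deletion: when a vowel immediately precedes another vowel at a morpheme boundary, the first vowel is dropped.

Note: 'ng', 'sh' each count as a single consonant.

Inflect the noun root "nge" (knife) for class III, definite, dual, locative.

dadillnga

Attach number dual -a → ngea.
Attach case locative l- → lngea.
Attach noun class class III il- → illngea.
Attach definiteness definite dad- → dadillngea.
Nasal assimilation: no change.
Apply vowel deletion: dadillngea → dadillnga.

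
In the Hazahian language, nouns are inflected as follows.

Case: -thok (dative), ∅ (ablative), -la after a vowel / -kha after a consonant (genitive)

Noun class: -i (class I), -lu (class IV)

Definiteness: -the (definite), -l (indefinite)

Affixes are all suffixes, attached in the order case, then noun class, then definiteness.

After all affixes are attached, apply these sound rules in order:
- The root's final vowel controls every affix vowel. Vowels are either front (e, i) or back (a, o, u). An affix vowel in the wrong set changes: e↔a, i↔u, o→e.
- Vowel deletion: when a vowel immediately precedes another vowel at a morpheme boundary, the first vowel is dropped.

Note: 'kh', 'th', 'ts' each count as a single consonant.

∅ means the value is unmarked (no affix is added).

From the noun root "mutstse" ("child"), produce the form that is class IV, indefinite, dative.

mutstsetheklil

Attach case dative -thok → mutstsethok.
Attach noun class class IV -lu → mutstsethoklu.
Attach definiteness indefinite -l → mutstsethoklul.
Apply vowel harmony: mutstsethoklul → mutstsetheklil.
Vowel deletion: no change.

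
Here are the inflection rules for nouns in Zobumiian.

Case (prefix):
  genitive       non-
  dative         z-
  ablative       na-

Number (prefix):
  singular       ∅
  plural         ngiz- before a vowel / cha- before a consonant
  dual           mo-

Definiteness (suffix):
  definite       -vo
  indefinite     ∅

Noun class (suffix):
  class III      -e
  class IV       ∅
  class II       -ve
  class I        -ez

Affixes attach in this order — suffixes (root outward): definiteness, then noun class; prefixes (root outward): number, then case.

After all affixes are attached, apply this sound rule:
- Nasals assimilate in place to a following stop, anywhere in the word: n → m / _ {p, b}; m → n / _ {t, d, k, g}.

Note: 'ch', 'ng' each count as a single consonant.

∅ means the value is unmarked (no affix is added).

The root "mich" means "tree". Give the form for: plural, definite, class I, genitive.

Attach number plural cha- (before consonant 'm') → chamich.
Attach definiteness definite -vo → chamichvo.
Attach noun class class I -ez → chamichvoez.
Attach case genitive non- → nonchamichvoez.
Nasal assimilation: no change.

nonchamichvoez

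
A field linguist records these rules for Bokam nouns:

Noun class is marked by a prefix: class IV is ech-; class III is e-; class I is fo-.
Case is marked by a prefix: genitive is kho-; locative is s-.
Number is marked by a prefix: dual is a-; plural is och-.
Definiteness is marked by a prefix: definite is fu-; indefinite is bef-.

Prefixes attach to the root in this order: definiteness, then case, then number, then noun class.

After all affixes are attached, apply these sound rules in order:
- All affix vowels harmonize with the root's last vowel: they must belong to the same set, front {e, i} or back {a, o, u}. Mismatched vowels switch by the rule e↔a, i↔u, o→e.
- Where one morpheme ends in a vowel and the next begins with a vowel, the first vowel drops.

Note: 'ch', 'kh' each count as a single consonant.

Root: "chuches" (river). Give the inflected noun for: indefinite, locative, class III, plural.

echsbefchuches

Attach definiteness indefinite bef- → befchuches.
Attach case locative s- → sbefchuches.
Attach number plural och- → ochsbefchuches.
Attach noun class class III e- → eochsbefchuches.
Apply vowel harmony: eochsbefchuches → eechsbefchuches.
Apply vowel deletion: eechsbefchuches → echsbefchuches.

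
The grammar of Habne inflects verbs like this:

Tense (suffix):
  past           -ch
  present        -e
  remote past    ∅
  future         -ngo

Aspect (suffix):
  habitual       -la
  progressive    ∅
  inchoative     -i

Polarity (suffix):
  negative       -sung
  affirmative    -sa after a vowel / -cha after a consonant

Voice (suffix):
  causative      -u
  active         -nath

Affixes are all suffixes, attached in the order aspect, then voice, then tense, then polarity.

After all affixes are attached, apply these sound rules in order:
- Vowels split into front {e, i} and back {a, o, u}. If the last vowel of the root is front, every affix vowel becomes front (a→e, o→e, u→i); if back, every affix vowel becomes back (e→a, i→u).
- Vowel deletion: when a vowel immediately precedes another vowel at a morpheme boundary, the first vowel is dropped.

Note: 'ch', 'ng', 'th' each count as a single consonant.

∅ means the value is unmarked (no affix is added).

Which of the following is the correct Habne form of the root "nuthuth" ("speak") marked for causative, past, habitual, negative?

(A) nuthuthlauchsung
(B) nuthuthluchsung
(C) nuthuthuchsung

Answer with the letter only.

B

Attach aspect habitual -la → nuthuthla.
Attach voice causative -u → nuthuthlau.
Attach tense past -ch → nuthuthlauch.
Attach polarity negative -sung → nuthuthlauchsung.
Vowel harmony: no change.
Apply vowel deletion: nuthuthlauchsung → nuthuthluchsung.
So the correct form is nuthuthluchsung, option (B).
(C) nuthuthuchsung is wrong: it uses inchoative instead of habitual for aspect.
(A) nuthuthlauchsung is wrong: it fails to apply the sound rule(s).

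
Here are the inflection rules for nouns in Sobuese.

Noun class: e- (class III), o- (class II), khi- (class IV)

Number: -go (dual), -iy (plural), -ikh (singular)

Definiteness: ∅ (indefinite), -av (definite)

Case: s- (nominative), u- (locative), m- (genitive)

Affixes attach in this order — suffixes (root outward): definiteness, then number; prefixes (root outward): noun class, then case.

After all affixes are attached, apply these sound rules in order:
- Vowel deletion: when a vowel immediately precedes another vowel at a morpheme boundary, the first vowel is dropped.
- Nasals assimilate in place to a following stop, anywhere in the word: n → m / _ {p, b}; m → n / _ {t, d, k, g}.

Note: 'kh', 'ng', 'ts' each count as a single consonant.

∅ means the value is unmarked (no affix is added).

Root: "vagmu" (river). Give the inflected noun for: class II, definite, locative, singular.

ovagmavikh

Attach noun class class II o- → ovagmu.
Attach definiteness definite -av → ovagmuav.
Attach case locative u- → uovagmuav.
Attach number singular -ikh → uovagmuavikh.
Apply vowel deletion: uovagmuavikh → ovagmavikh.
Nasal assimilation: no change.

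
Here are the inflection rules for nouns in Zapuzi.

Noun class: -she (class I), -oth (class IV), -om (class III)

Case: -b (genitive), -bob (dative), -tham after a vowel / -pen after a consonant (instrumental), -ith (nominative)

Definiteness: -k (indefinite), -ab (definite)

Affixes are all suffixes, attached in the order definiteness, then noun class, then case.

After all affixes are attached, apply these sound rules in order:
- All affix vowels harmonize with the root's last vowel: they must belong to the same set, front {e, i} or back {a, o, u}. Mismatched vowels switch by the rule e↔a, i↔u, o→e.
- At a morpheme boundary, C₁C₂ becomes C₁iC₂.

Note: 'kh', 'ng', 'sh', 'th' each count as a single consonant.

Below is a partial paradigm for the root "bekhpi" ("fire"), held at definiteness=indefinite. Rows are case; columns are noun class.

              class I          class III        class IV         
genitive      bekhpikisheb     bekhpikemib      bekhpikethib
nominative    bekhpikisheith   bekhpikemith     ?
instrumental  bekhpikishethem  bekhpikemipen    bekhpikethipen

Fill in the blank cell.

Attach definiteness indefinite -k → bekhpik.
Attach noun class class IV -oth → bekhpikoth.
Attach case nominative -ith → bekhpikothith.
Apply vowel harmony: bekhpikothith → bekhpikethith.
Epenthesis: no change.

bekhpikethith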